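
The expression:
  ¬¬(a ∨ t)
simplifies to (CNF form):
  a ∨ t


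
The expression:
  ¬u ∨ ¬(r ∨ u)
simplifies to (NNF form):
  ¬u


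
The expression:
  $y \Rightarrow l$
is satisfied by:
  {l: True, y: False}
  {y: False, l: False}
  {y: True, l: True}


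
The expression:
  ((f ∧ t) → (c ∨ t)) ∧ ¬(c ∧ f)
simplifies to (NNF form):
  ¬c ∨ ¬f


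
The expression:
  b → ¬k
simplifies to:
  ¬b ∨ ¬k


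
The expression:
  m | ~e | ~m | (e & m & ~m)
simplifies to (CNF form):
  True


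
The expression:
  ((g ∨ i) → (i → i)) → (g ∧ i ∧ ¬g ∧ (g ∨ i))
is never true.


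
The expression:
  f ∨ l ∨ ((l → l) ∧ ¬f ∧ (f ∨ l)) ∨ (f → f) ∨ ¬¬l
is always true.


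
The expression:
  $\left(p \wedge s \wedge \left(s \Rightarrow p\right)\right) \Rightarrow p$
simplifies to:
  $\text{True}$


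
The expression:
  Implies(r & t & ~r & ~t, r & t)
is always true.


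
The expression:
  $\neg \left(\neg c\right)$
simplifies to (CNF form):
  $c$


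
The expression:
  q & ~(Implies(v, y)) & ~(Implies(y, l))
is never true.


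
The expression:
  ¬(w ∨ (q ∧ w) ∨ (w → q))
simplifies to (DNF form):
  False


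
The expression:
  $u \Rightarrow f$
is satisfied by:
  {f: True, u: False}
  {u: False, f: False}
  {u: True, f: True}


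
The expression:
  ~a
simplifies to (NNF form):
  ~a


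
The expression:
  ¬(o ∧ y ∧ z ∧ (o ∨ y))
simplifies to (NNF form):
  ¬o ∨ ¬y ∨ ¬z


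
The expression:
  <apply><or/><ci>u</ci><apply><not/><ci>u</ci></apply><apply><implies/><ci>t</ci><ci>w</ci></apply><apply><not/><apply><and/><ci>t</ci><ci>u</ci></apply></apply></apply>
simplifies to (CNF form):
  <true/>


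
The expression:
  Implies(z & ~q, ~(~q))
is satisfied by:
  {q: True, z: False}
  {z: False, q: False}
  {z: True, q: True}


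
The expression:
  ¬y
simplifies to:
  ¬y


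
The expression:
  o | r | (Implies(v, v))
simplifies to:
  True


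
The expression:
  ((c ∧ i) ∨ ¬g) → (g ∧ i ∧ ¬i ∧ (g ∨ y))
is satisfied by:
  {g: True, c: False, i: False}
  {i: True, g: True, c: False}
  {c: True, g: True, i: False}


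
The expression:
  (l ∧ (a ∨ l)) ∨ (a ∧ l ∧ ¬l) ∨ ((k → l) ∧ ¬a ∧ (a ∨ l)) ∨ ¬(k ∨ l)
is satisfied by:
  {l: True, k: False}
  {k: False, l: False}
  {k: True, l: True}


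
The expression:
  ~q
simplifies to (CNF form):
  ~q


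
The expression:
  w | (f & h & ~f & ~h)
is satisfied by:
  {w: True}


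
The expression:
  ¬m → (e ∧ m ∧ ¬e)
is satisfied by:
  {m: True}


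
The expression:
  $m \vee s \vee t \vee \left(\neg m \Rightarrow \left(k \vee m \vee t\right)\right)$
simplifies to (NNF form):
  $k \vee m \vee s \vee t$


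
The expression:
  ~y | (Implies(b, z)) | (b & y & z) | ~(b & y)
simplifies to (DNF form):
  z | ~b | ~y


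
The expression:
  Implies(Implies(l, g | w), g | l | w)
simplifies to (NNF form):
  g | l | w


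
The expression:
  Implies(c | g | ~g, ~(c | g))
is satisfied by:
  {g: False, c: False}


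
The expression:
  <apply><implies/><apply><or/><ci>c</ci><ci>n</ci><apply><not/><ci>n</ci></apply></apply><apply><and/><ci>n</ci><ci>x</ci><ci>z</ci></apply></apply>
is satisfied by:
  {z: True, x: True, n: True}


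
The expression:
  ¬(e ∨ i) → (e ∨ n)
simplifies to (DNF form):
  e ∨ i ∨ n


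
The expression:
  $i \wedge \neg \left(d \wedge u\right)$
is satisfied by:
  {i: True, u: False, d: False}
  {i: True, d: True, u: False}
  {i: True, u: True, d: False}


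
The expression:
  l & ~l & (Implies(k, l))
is never true.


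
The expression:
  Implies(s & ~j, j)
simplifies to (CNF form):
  j | ~s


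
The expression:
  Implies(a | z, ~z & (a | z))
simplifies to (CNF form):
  ~z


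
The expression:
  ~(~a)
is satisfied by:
  {a: True}


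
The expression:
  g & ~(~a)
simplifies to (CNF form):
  a & g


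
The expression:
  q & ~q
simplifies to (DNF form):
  False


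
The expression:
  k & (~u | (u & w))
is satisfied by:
  {w: True, k: True, u: False}
  {k: True, u: False, w: False}
  {w: True, u: True, k: True}


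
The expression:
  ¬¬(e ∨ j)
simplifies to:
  e ∨ j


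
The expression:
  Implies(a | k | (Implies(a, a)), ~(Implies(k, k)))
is never true.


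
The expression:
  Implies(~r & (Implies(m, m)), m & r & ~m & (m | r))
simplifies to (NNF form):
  r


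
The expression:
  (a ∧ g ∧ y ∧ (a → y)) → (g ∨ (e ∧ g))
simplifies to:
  True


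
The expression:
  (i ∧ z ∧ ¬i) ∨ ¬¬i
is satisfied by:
  {i: True}


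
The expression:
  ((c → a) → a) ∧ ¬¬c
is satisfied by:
  {c: True}


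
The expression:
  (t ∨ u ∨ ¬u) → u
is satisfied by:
  {u: True}


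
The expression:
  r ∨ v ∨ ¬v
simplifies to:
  True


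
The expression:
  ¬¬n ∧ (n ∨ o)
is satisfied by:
  {n: True}


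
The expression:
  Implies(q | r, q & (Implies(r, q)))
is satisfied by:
  {q: True, r: False}
  {r: False, q: False}
  {r: True, q: True}


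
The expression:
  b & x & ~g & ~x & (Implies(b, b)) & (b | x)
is never true.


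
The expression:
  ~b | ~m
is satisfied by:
  {m: False, b: False}
  {b: True, m: False}
  {m: True, b: False}


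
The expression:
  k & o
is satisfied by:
  {o: True, k: True}


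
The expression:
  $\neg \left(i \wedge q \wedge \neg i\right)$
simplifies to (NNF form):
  $\text{True}$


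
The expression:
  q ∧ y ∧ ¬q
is never true.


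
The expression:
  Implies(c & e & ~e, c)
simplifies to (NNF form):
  True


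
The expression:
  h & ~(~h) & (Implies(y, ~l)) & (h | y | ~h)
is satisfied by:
  {h: True, l: False, y: False}
  {h: True, y: True, l: False}
  {h: True, l: True, y: False}


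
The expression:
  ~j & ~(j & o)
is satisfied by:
  {j: False}


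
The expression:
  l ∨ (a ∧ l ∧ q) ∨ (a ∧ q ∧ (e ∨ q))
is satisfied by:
  {q: True, l: True, a: True}
  {q: True, l: True, a: False}
  {l: True, a: True, q: False}
  {l: True, a: False, q: False}
  {q: True, a: True, l: False}


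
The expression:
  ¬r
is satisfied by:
  {r: False}


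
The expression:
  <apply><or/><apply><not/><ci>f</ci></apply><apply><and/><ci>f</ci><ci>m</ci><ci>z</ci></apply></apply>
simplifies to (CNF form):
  <apply><and/><apply><or/><ci>m</ci><apply><not/><ci>f</ci></apply></apply><apply><or/><ci>z</ci><apply><not/><ci>f</ci></apply></apply></apply>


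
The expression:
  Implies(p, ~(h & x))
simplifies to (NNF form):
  ~h | ~p | ~x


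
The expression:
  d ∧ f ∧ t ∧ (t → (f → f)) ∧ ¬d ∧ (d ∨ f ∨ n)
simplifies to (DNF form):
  False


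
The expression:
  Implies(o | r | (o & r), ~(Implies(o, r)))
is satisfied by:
  {r: False}


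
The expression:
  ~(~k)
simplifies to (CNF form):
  k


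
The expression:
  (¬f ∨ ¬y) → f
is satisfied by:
  {f: True}


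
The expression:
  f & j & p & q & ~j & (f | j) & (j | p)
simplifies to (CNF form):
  False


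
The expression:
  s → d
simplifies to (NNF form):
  d ∨ ¬s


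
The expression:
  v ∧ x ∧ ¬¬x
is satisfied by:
  {x: True, v: True}


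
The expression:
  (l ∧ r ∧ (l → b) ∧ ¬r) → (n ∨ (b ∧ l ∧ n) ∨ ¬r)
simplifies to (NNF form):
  True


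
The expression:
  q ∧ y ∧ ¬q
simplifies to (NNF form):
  False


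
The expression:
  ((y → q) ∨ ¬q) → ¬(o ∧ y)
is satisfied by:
  {o: False, y: False}
  {y: True, o: False}
  {o: True, y: False}


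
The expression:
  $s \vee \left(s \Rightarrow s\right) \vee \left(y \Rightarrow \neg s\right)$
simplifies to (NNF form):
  $\text{True}$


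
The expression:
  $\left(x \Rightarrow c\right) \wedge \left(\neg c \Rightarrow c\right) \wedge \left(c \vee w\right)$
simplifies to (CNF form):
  $c$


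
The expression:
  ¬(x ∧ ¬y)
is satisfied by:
  {y: True, x: False}
  {x: False, y: False}
  {x: True, y: True}


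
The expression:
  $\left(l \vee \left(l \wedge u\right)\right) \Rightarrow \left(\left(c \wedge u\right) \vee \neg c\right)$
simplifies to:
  $u \vee \neg c \vee \neg l$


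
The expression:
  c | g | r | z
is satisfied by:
  {r: True, z: True, c: True, g: True}
  {r: True, z: True, c: True, g: False}
  {r: True, z: True, g: True, c: False}
  {r: True, z: True, g: False, c: False}
  {r: True, c: True, g: True, z: False}
  {r: True, c: True, g: False, z: False}
  {r: True, c: False, g: True, z: False}
  {r: True, c: False, g: False, z: False}
  {z: True, c: True, g: True, r: False}
  {z: True, c: True, g: False, r: False}
  {z: True, g: True, c: False, r: False}
  {z: True, g: False, c: False, r: False}
  {c: True, g: True, z: False, r: False}
  {c: True, z: False, g: False, r: False}
  {g: True, z: False, c: False, r: False}


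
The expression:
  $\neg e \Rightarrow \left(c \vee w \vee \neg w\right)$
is always true.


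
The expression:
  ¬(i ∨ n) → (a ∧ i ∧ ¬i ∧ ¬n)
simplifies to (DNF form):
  i ∨ n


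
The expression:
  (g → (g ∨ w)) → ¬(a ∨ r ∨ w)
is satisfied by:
  {r: False, w: False, a: False}


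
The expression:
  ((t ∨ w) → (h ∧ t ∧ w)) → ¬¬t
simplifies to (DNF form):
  t ∨ w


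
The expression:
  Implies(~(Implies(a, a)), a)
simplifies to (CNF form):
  True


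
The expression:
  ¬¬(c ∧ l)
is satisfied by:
  {c: True, l: True}


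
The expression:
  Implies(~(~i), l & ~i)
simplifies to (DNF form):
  ~i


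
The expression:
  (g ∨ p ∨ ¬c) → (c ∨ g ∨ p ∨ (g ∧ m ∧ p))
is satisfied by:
  {c: True, g: True, p: True}
  {c: True, g: True, p: False}
  {c: True, p: True, g: False}
  {c: True, p: False, g: False}
  {g: True, p: True, c: False}
  {g: True, p: False, c: False}
  {p: True, g: False, c: False}


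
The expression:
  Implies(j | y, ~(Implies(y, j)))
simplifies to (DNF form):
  ~j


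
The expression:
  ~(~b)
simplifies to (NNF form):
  b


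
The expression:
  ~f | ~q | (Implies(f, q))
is always true.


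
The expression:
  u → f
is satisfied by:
  {f: True, u: False}
  {u: False, f: False}
  {u: True, f: True}


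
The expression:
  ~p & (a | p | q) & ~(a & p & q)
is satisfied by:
  {a: True, q: True, p: False}
  {a: True, q: False, p: False}
  {q: True, a: False, p: False}


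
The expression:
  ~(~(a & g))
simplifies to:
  a & g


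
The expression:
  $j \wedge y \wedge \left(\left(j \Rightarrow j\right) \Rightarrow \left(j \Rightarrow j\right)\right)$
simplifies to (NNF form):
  $j \wedge y$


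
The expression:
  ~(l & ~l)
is always true.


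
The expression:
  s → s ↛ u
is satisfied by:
  {s: False, u: False}
  {u: True, s: False}
  {s: True, u: False}


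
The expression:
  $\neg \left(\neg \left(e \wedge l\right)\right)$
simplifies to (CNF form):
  $e \wedge l$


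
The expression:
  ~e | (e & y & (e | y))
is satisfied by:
  {y: True, e: False}
  {e: False, y: False}
  {e: True, y: True}


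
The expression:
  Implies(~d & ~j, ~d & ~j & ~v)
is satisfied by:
  {d: True, j: True, v: False}
  {d: True, j: False, v: False}
  {j: True, d: False, v: False}
  {d: False, j: False, v: False}
  {d: True, v: True, j: True}
  {d: True, v: True, j: False}
  {v: True, j: True, d: False}


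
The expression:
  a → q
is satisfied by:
  {q: True, a: False}
  {a: False, q: False}
  {a: True, q: True}


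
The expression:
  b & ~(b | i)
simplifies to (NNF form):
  False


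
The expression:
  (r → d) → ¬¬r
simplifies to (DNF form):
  r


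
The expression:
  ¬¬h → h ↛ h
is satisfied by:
  {h: False}


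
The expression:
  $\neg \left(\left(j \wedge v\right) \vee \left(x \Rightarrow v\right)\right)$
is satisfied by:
  {x: True, v: False}


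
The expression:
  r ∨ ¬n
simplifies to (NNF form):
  r ∨ ¬n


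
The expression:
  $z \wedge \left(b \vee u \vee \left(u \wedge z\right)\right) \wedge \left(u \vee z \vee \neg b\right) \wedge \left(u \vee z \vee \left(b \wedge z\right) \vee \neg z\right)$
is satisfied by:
  {z: True, b: True, u: True}
  {z: True, b: True, u: False}
  {z: True, u: True, b: False}


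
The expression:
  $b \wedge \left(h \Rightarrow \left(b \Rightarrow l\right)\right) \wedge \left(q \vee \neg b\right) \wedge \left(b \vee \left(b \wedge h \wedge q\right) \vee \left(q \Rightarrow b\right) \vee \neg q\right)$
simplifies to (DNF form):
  $\left(b \wedge l \wedge q\right) \vee \left(b \wedge q \wedge \neg h\right)$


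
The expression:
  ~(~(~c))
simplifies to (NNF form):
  ~c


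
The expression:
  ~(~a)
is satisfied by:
  {a: True}


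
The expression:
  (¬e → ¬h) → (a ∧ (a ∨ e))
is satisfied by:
  {a: True, h: True, e: False}
  {a: True, h: False, e: False}
  {a: True, e: True, h: True}
  {a: True, e: True, h: False}
  {h: True, e: False, a: False}


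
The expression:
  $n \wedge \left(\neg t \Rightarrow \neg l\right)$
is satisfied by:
  {t: True, n: True, l: False}
  {n: True, l: False, t: False}
  {t: True, l: True, n: True}


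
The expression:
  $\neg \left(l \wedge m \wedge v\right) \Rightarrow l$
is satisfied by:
  {l: True}


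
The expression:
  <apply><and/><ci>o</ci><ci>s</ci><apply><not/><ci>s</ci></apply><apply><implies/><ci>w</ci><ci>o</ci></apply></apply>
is never true.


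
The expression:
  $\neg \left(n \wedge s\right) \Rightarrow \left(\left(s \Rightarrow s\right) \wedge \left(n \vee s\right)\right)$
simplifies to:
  $n \vee s$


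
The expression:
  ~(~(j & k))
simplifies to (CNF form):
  j & k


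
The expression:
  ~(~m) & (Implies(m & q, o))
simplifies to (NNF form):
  m & (o | ~q)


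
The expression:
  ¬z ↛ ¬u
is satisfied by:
  {u: True, z: False}


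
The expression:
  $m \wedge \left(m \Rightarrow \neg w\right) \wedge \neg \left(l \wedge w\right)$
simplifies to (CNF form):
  $m \wedge \neg w$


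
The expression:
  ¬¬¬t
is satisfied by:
  {t: False}


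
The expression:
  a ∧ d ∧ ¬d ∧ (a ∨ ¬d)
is never true.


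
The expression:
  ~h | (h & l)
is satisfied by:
  {l: True, h: False}
  {h: False, l: False}
  {h: True, l: True}


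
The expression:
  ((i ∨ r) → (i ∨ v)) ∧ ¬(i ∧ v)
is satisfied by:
  {v: False, i: False, r: False}
  {v: True, i: False, r: False}
  {r: True, v: True, i: False}
  {i: True, v: False, r: False}
  {i: True, r: True, v: False}


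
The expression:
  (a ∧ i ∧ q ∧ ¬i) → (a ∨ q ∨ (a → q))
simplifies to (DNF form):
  True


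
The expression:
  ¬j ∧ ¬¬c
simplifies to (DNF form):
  c ∧ ¬j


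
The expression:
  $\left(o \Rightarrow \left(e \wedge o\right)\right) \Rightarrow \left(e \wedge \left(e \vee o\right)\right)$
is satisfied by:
  {o: True, e: True}
  {o: True, e: False}
  {e: True, o: False}


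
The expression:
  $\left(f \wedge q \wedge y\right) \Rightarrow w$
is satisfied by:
  {w: True, q: False, y: False, f: False}
  {w: False, q: False, y: False, f: False}
  {f: True, w: True, q: False, y: False}
  {f: True, w: False, q: False, y: False}
  {y: True, w: True, q: False, f: False}
  {y: True, w: False, q: False, f: False}
  {f: True, y: True, w: True, q: False}
  {f: True, y: True, w: False, q: False}
  {q: True, w: True, f: False, y: False}
  {q: True, w: False, f: False, y: False}
  {f: True, q: True, w: True, y: False}
  {f: True, q: True, w: False, y: False}
  {y: True, q: True, w: True, f: False}
  {y: True, q: True, w: False, f: False}
  {y: True, q: True, f: True, w: True}


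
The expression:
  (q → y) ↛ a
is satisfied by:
  {y: True, a: False, q: False}
  {a: False, q: False, y: False}
  {y: True, q: True, a: False}


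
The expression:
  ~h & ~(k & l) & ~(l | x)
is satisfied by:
  {x: False, l: False, h: False}


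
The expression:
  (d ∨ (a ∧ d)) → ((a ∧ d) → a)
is always true.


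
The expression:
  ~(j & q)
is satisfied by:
  {q: False, j: False}
  {j: True, q: False}
  {q: True, j: False}


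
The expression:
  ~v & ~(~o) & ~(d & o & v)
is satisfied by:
  {o: True, v: False}


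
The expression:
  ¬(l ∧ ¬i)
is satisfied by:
  {i: True, l: False}
  {l: False, i: False}
  {l: True, i: True}


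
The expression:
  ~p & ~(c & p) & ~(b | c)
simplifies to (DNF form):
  ~b & ~c & ~p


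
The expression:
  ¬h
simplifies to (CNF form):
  ¬h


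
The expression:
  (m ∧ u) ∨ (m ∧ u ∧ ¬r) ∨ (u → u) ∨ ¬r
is always true.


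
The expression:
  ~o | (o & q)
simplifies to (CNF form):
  q | ~o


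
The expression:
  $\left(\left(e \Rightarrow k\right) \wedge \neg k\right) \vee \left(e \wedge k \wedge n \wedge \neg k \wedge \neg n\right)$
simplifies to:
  $\neg e \wedge \neg k$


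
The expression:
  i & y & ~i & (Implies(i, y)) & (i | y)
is never true.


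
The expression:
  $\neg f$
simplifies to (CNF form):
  $\neg f$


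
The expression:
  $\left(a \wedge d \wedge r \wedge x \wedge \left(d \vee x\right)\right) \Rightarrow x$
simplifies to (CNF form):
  $\text{True}$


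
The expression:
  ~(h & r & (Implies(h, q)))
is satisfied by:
  {h: False, q: False, r: False}
  {r: True, h: False, q: False}
  {q: True, h: False, r: False}
  {r: True, q: True, h: False}
  {h: True, r: False, q: False}
  {r: True, h: True, q: False}
  {q: True, h: True, r: False}


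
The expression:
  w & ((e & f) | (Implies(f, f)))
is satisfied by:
  {w: True}


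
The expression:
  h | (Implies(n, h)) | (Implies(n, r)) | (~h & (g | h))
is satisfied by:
  {r: True, g: True, h: True, n: False}
  {r: True, g: True, h: False, n: False}
  {r: True, h: True, g: False, n: False}
  {r: True, h: False, g: False, n: False}
  {g: True, h: True, r: False, n: False}
  {g: True, r: False, h: False, n: False}
  {g: False, h: True, r: False, n: False}
  {g: False, r: False, h: False, n: False}
  {r: True, n: True, g: True, h: True}
  {r: True, n: True, g: True, h: False}
  {r: True, n: True, h: True, g: False}
  {r: True, n: True, h: False, g: False}
  {n: True, g: True, h: True, r: False}
  {n: True, g: True, h: False, r: False}
  {n: True, h: True, g: False, r: False}


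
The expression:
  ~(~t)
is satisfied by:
  {t: True}


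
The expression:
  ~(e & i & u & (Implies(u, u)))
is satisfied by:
  {u: False, e: False, i: False}
  {i: True, u: False, e: False}
  {e: True, u: False, i: False}
  {i: True, e: True, u: False}
  {u: True, i: False, e: False}
  {i: True, u: True, e: False}
  {e: True, u: True, i: False}


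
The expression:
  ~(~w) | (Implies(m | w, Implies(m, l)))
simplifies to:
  l | w | ~m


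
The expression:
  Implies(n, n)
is always true.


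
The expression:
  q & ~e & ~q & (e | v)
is never true.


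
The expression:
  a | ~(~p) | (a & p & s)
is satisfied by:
  {a: True, p: True}
  {a: True, p: False}
  {p: True, a: False}


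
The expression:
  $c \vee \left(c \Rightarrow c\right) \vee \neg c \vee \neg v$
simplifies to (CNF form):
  $\text{True}$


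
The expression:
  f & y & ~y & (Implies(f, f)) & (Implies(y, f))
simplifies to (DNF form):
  False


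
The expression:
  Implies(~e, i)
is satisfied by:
  {i: True, e: True}
  {i: True, e: False}
  {e: True, i: False}


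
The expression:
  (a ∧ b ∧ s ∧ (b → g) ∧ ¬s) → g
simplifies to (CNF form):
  True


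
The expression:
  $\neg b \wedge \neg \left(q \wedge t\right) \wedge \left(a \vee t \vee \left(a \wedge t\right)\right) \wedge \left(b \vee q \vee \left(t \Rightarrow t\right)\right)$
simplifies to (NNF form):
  $\neg b \wedge \left(a \vee t\right) \wedge \left(\neg q \vee \neg t\right)$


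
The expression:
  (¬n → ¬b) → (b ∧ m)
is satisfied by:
  {m: True, b: True, n: False}
  {b: True, n: False, m: False}
  {n: True, m: True, b: True}


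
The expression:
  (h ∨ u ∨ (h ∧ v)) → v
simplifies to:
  v ∨ (¬h ∧ ¬u)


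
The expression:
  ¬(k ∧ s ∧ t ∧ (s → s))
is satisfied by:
  {s: False, k: False, t: False}
  {t: True, s: False, k: False}
  {k: True, s: False, t: False}
  {t: True, k: True, s: False}
  {s: True, t: False, k: False}
  {t: True, s: True, k: False}
  {k: True, s: True, t: False}


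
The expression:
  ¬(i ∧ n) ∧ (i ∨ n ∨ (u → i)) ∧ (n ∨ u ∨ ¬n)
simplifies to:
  (i ∧ ¬n) ∨ (n ∧ ¬i) ∨ (¬i ∧ ¬u)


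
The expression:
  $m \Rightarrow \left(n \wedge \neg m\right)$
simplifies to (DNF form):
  $\neg m$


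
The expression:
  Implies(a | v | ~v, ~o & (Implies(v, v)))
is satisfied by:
  {o: False}


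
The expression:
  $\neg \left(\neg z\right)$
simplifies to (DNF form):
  $z$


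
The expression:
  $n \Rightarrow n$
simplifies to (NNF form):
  $\text{True}$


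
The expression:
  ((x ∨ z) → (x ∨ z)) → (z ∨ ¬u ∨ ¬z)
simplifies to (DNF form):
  True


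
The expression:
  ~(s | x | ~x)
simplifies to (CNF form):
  False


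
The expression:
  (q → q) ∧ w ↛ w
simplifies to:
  False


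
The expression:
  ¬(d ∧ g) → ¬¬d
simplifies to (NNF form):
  d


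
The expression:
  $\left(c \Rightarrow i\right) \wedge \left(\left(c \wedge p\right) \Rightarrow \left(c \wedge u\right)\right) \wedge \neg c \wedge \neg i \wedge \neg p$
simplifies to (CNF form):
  $\neg c \wedge \neg i \wedge \neg p$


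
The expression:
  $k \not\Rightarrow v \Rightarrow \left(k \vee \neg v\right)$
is always true.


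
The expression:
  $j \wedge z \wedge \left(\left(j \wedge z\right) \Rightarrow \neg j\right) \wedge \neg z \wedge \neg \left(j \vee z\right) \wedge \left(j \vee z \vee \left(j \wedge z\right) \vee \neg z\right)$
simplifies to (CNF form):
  $\text{False}$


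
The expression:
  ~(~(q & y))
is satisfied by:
  {y: True, q: True}


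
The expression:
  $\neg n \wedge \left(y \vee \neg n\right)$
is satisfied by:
  {n: False}


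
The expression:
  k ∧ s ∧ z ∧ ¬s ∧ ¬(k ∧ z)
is never true.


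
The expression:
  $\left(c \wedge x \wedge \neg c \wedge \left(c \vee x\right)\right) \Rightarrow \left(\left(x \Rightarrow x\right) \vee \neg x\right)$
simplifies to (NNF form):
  $\text{True}$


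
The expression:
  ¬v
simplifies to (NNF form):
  ¬v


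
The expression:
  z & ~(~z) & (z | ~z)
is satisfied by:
  {z: True}


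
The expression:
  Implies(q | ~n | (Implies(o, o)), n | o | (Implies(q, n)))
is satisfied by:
  {n: True, o: True, q: False}
  {n: True, q: False, o: False}
  {o: True, q: False, n: False}
  {o: False, q: False, n: False}
  {n: True, o: True, q: True}
  {n: True, q: True, o: False}
  {o: True, q: True, n: False}


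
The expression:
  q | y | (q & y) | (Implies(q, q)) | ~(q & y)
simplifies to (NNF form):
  True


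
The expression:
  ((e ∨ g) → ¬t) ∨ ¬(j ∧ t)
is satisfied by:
  {g: False, e: False, t: False, j: False}
  {e: True, j: False, g: False, t: False}
  {g: True, j: False, e: False, t: False}
  {e: True, g: True, j: False, t: False}
  {j: True, g: False, e: False, t: False}
  {j: True, e: True, g: False, t: False}
  {j: True, g: True, e: False, t: False}
  {j: True, e: True, g: True, t: False}
  {t: True, j: False, g: False, e: False}
  {t: True, e: True, j: False, g: False}
  {t: True, g: True, j: False, e: False}
  {t: True, e: True, g: True, j: False}
  {t: True, j: True, g: False, e: False}


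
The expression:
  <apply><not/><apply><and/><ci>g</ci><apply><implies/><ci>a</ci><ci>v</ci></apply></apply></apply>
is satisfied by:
  {a: True, v: False, g: False}
  {v: False, g: False, a: False}
  {a: True, v: True, g: False}
  {v: True, a: False, g: False}
  {g: True, a: True, v: False}


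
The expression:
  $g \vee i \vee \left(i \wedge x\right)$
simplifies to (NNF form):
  $g \vee i$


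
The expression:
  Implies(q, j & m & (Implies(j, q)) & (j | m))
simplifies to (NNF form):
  ~q | (j & m)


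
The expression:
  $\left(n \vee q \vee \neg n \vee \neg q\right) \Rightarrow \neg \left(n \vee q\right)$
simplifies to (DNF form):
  $\neg n \wedge \neg q$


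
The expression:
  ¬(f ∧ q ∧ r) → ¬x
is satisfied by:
  {f: True, r: True, q: True, x: False}
  {f: True, r: True, q: False, x: False}
  {f: True, q: True, r: False, x: False}
  {f: True, q: False, r: False, x: False}
  {r: True, q: True, f: False, x: False}
  {r: True, q: False, f: False, x: False}
  {q: True, f: False, r: False, x: False}
  {q: False, f: False, r: False, x: False}
  {x: True, f: True, r: True, q: True}


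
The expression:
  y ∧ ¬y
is never true.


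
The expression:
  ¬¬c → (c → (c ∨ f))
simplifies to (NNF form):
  True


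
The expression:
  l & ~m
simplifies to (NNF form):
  l & ~m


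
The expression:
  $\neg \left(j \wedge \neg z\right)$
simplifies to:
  $z \vee \neg j$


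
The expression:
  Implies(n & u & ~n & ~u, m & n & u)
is always true.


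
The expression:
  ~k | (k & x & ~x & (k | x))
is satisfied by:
  {k: False}


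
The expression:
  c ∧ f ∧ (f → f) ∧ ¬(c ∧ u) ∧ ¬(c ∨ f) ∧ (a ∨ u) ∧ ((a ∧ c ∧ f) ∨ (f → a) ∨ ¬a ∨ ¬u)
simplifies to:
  False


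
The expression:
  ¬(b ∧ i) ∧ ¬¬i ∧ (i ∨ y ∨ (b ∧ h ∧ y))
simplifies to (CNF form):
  i ∧ ¬b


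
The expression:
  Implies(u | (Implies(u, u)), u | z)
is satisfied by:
  {z: True, u: True}
  {z: True, u: False}
  {u: True, z: False}


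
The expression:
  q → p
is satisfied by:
  {p: True, q: False}
  {q: False, p: False}
  {q: True, p: True}


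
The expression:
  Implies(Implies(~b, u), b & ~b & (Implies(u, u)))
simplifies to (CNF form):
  ~b & ~u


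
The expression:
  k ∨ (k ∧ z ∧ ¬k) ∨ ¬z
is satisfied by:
  {k: True, z: False}
  {z: False, k: False}
  {z: True, k: True}


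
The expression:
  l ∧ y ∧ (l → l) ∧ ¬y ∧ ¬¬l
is never true.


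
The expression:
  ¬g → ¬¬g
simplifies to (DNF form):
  g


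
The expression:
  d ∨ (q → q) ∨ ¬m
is always true.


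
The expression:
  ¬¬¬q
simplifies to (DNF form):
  ¬q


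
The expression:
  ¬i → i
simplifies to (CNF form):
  i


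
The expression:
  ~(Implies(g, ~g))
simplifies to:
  g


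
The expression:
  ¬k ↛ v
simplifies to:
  v ∨ ¬k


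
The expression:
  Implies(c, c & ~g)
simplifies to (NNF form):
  ~c | ~g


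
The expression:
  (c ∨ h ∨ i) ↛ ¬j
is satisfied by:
  {j: True, i: True, c: True, h: True}
  {j: True, i: True, c: True, h: False}
  {j: True, i: True, h: True, c: False}
  {j: True, i: True, h: False, c: False}
  {j: True, c: True, h: True, i: False}
  {j: True, c: True, h: False, i: False}
  {j: True, c: False, h: True, i: False}


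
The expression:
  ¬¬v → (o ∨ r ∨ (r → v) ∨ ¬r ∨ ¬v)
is always true.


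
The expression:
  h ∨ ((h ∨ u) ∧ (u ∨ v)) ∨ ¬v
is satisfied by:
  {h: True, u: True, v: False}
  {h: True, v: False, u: False}
  {u: True, v: False, h: False}
  {u: False, v: False, h: False}
  {h: True, u: True, v: True}
  {h: True, v: True, u: False}
  {u: True, v: True, h: False}


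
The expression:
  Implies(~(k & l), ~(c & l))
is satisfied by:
  {k: True, l: False, c: False}
  {l: False, c: False, k: False}
  {k: True, c: True, l: False}
  {c: True, l: False, k: False}
  {k: True, l: True, c: False}
  {l: True, k: False, c: False}
  {k: True, c: True, l: True}


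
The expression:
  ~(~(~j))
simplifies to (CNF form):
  ~j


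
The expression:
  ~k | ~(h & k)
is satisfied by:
  {h: False, k: False}
  {k: True, h: False}
  {h: True, k: False}


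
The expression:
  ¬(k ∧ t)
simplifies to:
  ¬k ∨ ¬t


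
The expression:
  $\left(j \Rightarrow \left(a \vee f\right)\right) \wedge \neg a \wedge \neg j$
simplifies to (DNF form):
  $\neg a \wedge \neg j$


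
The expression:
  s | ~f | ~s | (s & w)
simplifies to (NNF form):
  True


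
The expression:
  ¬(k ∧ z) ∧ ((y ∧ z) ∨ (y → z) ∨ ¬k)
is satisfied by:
  {z: False, k: False, y: False}
  {y: True, z: False, k: False}
  {z: True, y: False, k: False}
  {y: True, z: True, k: False}
  {k: True, y: False, z: False}


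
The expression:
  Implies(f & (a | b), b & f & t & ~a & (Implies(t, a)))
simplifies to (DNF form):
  ~f | (~a & ~b)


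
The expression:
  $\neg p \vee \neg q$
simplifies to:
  $\neg p \vee \neg q$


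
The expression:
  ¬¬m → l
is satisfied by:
  {l: True, m: False}
  {m: False, l: False}
  {m: True, l: True}


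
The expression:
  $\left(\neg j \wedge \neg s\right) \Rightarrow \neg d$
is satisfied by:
  {s: True, j: True, d: False}
  {s: True, j: False, d: False}
  {j: True, s: False, d: False}
  {s: False, j: False, d: False}
  {d: True, s: True, j: True}
  {d: True, s: True, j: False}
  {d: True, j: True, s: False}


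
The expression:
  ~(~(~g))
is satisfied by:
  {g: False}


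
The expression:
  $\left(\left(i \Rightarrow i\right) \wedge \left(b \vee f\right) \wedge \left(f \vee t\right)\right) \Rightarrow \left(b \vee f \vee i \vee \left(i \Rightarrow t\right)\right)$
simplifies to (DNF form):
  $\text{True}$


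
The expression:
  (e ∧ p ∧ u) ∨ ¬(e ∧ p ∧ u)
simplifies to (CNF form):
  True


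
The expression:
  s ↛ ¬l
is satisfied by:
  {s: True, l: True}


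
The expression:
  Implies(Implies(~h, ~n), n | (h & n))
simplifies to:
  n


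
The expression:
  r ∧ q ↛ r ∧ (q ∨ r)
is never true.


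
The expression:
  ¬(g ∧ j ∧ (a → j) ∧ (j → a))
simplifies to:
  ¬a ∨ ¬g ∨ ¬j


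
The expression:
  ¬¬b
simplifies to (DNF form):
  b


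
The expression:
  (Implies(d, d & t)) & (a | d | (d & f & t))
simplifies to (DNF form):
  (d & t) | (a & ~d)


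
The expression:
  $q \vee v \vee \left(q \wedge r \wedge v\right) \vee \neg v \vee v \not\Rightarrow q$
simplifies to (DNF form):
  $\text{True}$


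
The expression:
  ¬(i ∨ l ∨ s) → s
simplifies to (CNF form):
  i ∨ l ∨ s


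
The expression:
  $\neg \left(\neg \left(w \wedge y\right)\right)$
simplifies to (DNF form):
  $w \wedge y$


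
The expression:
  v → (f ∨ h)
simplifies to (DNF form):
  f ∨ h ∨ ¬v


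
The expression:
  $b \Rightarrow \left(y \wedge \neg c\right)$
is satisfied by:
  {y: True, b: False, c: False}
  {y: False, b: False, c: False}
  {c: True, y: True, b: False}
  {c: True, y: False, b: False}
  {b: True, y: True, c: False}


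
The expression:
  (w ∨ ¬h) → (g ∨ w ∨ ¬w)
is always true.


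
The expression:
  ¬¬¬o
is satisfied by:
  {o: False}


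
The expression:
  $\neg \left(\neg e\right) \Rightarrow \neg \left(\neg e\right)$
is always true.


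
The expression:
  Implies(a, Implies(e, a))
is always true.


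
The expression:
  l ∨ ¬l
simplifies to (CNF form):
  True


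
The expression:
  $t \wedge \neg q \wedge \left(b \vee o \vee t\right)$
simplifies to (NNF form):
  $t \wedge \neg q$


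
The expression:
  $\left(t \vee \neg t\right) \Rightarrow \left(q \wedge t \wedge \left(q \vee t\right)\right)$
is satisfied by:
  {t: True, q: True}


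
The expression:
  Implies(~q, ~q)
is always true.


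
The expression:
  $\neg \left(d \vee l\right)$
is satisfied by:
  {d: False, l: False}


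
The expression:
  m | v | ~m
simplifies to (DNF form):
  True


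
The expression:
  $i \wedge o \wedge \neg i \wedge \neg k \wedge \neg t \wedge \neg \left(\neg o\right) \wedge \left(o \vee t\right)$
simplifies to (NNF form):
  $\text{False}$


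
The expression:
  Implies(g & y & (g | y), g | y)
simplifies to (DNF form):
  True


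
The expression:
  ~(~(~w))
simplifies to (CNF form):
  ~w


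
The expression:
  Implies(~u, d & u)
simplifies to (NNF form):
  u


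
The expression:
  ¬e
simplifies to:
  ¬e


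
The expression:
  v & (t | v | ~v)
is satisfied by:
  {v: True}


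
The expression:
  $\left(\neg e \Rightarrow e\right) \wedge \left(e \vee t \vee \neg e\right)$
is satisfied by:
  {e: True}


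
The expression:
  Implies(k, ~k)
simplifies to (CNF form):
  ~k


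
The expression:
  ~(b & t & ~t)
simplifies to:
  True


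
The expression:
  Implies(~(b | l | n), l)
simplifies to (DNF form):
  b | l | n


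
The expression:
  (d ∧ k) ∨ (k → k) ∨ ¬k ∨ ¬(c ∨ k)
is always true.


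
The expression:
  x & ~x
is never true.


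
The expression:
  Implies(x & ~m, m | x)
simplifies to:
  True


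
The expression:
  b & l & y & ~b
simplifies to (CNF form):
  False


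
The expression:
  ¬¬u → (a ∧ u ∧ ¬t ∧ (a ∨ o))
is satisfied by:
  {a: True, u: False, t: False}
  {a: False, u: False, t: False}
  {t: True, a: True, u: False}
  {t: True, a: False, u: False}
  {u: True, a: True, t: False}


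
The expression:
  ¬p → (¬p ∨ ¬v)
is always true.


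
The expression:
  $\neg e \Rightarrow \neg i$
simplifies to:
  $e \vee \neg i$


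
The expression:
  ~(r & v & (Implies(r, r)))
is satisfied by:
  {v: False, r: False}
  {r: True, v: False}
  {v: True, r: False}


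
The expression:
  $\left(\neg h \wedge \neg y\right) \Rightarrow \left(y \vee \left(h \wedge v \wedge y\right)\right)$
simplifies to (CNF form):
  $h \vee y$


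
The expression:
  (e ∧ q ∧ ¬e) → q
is always true.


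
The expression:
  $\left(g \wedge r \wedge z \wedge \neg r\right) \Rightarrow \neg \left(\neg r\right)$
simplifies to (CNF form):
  $\text{True}$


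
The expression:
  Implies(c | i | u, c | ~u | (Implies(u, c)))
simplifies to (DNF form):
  c | ~u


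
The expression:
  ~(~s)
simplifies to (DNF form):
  s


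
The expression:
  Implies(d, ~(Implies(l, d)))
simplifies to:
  ~d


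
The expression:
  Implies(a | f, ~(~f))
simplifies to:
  f | ~a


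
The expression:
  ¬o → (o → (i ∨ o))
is always true.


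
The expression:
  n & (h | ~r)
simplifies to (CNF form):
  n & (h | ~r)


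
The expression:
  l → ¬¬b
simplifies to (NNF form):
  b ∨ ¬l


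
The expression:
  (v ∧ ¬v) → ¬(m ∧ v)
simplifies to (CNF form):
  True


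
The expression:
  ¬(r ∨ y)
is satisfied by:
  {y: False, r: False}


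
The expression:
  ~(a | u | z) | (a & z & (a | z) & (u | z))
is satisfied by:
  {a: True, z: True, u: False}
  {a: True, z: True, u: True}
  {u: False, a: False, z: False}


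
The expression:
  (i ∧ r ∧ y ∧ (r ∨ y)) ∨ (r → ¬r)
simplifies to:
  (i ∧ y) ∨ ¬r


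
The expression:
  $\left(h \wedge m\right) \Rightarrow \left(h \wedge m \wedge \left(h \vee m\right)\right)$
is always true.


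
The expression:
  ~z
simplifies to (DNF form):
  ~z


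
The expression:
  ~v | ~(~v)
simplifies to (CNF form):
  True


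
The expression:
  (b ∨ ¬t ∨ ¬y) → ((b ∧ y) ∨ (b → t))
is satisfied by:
  {y: True, t: True, b: False}
  {y: True, t: False, b: False}
  {t: True, y: False, b: False}
  {y: False, t: False, b: False}
  {y: True, b: True, t: True}
  {y: True, b: True, t: False}
  {b: True, t: True, y: False}


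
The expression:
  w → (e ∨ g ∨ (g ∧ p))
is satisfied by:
  {g: True, e: True, w: False}
  {g: True, w: False, e: False}
  {e: True, w: False, g: False}
  {e: False, w: False, g: False}
  {g: True, e: True, w: True}
  {g: True, w: True, e: False}
  {e: True, w: True, g: False}


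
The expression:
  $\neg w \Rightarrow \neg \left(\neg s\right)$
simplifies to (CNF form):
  $s \vee w$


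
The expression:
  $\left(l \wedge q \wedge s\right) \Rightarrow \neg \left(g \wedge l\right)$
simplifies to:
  $\neg g \vee \neg l \vee \neg q \vee \neg s$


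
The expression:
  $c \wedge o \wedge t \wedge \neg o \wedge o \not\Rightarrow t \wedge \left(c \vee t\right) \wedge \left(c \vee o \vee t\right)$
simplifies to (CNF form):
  $\text{False}$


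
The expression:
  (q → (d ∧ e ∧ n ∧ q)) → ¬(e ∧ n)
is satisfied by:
  {q: True, e: False, n: False, d: False}
  {q: False, e: False, n: False, d: False}
  {d: True, q: True, e: False, n: False}
  {d: True, q: False, e: False, n: False}
  {n: True, q: True, e: False, d: False}
  {n: True, q: False, e: False, d: False}
  {n: True, d: True, q: True, e: False}
  {n: True, d: True, q: False, e: False}
  {e: True, q: True, d: False, n: False}
  {e: True, q: False, d: False, n: False}
  {d: True, e: True, q: True, n: False}
  {d: True, e: True, q: False, n: False}
  {n: True, e: True, q: True, d: False}


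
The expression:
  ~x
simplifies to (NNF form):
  ~x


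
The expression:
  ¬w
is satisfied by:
  {w: False}


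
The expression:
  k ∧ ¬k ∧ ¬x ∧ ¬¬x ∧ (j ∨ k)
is never true.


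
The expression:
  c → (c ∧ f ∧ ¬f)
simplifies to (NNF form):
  ¬c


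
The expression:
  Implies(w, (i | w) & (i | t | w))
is always true.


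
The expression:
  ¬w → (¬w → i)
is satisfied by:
  {i: True, w: True}
  {i: True, w: False}
  {w: True, i: False}


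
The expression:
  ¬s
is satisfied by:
  {s: False}


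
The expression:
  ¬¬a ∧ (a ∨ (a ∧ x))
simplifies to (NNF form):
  a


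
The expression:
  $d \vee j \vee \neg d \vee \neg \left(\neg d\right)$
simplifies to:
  $\text{True}$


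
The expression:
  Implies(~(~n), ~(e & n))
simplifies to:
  ~e | ~n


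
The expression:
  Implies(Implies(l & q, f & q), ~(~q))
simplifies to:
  q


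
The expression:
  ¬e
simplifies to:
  ¬e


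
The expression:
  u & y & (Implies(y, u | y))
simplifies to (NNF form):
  u & y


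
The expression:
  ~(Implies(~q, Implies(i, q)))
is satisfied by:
  {i: True, q: False}


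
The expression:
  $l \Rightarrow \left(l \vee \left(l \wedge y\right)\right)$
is always true.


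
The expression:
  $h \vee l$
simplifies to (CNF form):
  $h \vee l$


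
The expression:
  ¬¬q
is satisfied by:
  {q: True}


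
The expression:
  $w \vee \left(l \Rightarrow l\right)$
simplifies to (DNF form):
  $\text{True}$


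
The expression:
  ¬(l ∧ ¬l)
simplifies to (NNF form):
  True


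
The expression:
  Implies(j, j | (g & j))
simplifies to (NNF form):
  True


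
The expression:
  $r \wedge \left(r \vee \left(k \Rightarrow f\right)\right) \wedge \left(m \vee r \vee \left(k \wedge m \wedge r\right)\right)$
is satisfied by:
  {r: True}


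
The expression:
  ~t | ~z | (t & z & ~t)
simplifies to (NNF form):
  ~t | ~z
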